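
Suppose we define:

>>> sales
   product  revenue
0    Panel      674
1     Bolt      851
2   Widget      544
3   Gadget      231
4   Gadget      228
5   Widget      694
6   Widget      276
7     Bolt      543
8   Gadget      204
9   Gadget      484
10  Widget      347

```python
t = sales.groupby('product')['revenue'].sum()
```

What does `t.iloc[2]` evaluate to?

674

group by product, sum of revenue:
product
Bolt      1394
Gadget    1147
Panel      674
Widget    1861
Name: revenue, dtype: int64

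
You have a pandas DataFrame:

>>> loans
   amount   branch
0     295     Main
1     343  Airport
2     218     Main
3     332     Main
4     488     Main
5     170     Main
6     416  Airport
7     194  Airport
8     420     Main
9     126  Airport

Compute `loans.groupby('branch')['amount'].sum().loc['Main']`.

group by branch, sum of amount:
branch
Airport    1079
Main       1923
Name: amount, dtype: int64
The value at index 'Main' is 1923.

1923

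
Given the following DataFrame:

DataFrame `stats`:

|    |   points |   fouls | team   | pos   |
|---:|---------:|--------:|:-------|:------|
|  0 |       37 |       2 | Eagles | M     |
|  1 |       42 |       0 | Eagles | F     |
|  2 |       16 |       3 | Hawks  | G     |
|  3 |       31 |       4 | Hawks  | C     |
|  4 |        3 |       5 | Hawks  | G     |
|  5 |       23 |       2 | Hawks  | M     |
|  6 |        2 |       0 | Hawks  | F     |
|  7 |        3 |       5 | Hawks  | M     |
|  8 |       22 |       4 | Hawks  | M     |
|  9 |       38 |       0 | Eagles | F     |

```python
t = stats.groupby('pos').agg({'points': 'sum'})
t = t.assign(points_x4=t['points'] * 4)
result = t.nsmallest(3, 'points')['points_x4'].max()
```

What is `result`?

328

group by pos, sum of points:
     points
pos        
C        31
F        82
G        19
M        85
add column points_x4 = t['points'] * 4:
     points  points_x4
pos                   
C        31        124
F        82        328
G        19         76
M        85        340
take 3 rows with smallest points:
     points  points_x4
pos                   
G        19         76
C        31        124
F        82        328
The max of column 'points_x4' is 328.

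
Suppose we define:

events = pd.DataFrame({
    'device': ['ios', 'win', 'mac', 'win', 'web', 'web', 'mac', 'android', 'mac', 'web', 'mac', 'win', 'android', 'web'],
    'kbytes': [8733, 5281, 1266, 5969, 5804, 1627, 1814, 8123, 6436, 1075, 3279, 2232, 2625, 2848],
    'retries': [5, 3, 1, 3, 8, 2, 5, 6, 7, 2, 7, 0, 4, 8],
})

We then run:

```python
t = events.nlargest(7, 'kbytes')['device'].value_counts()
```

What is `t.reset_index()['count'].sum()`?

7

take 7 rows with largest kbytes:
     device  kbytes  retries
0       ios    8733        5
7   android    8123        6
8       mac    6436        7
3       win    5969        3
4       web    5804        8
1       win    5281        3
10      mac    3279        7
value_counts of device:
device
mac        2
win        2
ios        1
android    1
web        1
Name: count, dtype: int64
reset_index():
    device  count
0      mac      2
1      win      2
2      ios      1
3  android      1
4      web      1
Reading off the sum of column 'count', we get 7.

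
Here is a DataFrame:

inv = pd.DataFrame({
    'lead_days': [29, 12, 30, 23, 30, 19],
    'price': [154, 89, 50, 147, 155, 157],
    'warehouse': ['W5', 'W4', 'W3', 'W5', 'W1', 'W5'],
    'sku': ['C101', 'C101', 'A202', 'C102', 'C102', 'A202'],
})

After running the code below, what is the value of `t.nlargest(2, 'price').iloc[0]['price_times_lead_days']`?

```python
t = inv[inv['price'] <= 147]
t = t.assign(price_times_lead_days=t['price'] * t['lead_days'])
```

filter rows where price <= 147:
   lead_days  price warehouse   sku
1         12     89        W4  C101
2         30     50        W3  A202
3         23    147        W5  C102
add column price_times_lead_days = t['price'] * t['lead_days']:
   lead_days  price warehouse   sku  price_times_lead_days
1         12     89        W4  C101                   1068
2         30     50        W3  A202                   1500
3         23    147        W5  C102                   3381
take 2 rows with largest price:
   lead_days  price warehouse   sku  price_times_lead_days
3         23    147        W5  C102                   3381
1         12     89        W4  C101                   1068
So iloc[0]['price_times_lead_days'] = 3381.

3381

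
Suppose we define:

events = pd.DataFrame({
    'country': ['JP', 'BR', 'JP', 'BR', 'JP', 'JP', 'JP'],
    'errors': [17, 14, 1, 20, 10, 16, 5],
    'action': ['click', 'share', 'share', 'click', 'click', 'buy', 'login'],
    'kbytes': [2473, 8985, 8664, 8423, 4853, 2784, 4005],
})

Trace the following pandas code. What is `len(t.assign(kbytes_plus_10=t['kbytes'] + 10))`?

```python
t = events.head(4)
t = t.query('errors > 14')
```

2

take first 4 rows:
  country  errors action  kbytes
0      JP      17  click    2473
1      BR      14  share    8985
2      JP       1  share    8664
3      BR      20  click    8423
filter rows where errors > 14:
  country  errors action  kbytes
0      JP      17  click    2473
3      BR      20  click    8423
add column kbytes_plus_10 = t['kbytes'] + 10:
  country  errors action  kbytes  kbytes_plus_10
0      JP      17  click    2473            2483
3      BR      20  click    8423            8433
So assign(kbytes_plus_10=t['kbytes'] + 10)) = 2.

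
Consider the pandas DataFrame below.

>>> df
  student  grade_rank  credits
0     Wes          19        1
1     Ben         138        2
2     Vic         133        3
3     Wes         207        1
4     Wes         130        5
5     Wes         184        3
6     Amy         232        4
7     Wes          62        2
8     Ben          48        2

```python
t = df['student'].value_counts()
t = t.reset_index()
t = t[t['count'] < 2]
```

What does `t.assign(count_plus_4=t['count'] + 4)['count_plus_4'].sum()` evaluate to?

value_counts of student:
student
Wes    5
Ben    2
Vic    1
Amy    1
Name: count, dtype: int64
reset_index():
  student  count
0     Wes      5
1     Ben      2
2     Vic      1
3     Amy      1
filter rows where count < 2:
  student  count
2     Vic      1
3     Amy      1
add column count_plus_4 = t['count'] + 4:
  student  count  count_plus_4
2     Vic      1             5
3     Amy      1             5

10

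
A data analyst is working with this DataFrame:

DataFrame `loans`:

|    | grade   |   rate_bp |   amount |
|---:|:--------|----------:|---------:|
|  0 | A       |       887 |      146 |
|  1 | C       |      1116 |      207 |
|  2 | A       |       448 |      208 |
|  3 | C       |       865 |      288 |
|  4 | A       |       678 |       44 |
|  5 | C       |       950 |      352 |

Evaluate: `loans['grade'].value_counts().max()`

3

value_counts of grade:
grade
A    3
C    3
Name: count, dtype: int64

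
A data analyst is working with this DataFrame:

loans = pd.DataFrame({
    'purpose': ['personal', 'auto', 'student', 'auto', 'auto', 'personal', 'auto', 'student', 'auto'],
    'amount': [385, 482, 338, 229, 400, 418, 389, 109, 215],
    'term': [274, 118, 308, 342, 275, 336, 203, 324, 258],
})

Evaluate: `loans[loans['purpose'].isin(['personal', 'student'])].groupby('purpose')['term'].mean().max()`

316.0

filter rows where purpose in ['personal', 'student']:
    purpose  amount  term
0  personal     385   274
2   student     338   308
5  personal     418   336
7   student     109   324
group by purpose, mean of term:
purpose
personal    305.0
student     316.0
Name: term, dtype: float64
Finally, max of the resulting series = 316.0.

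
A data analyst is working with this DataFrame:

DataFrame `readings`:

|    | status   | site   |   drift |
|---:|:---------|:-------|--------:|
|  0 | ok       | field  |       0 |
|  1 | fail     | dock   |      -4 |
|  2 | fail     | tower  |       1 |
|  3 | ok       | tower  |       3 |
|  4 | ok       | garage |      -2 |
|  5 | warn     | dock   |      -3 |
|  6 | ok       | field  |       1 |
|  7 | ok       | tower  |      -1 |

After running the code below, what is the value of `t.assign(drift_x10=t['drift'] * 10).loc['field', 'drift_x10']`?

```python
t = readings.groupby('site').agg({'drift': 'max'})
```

10

group by site, max of drift:
        drift
site         
dock       -3
field       1
garage     -2
tower       3
add column drift_x10 = t['drift'] * 10:
        drift  drift_x10
site                    
dock       -3        -30
field       1         10
garage     -2        -20
tower       3         30
value at row 'field', column 'drift_x10' → 10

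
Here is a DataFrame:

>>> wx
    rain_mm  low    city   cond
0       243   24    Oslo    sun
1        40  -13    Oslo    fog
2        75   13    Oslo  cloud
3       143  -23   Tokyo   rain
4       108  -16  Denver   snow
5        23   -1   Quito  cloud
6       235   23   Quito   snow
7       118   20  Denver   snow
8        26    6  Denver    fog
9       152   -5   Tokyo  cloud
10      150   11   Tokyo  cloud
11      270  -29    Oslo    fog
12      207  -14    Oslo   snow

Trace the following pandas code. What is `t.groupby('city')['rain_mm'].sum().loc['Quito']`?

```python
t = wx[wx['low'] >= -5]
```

258

filter rows where low >= -5:
    rain_mm  low    city   cond
0       243   24    Oslo    sun
2        75   13    Oslo  cloud
5        23   -1   Quito  cloud
6       235   23   Quito   snow
7       118   20  Denver   snow
8        26    6  Denver    fog
9       152   -5   Tokyo  cloud
10      150   11   Tokyo  cloud
group by city, sum of rain_mm:
city
Denver    144
Oslo      318
Quito     258
Tokyo     302
Name: rain_mm, dtype: int64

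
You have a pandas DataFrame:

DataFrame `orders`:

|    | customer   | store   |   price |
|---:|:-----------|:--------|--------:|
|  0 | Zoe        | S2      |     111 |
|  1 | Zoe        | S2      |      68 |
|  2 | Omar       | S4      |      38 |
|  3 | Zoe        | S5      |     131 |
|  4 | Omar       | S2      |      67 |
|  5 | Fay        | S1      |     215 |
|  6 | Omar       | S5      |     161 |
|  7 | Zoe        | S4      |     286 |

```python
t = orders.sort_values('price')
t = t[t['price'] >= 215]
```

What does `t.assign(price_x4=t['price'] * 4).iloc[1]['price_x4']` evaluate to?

sort by price:
  customer store  price
2     Omar    S4     38
4     Omar    S2     67
1      Zoe    S2     68
0      Zoe    S2    111
3      Zoe    S5    131
6     Omar    S5    161
5      Fay    S1    215
7      Zoe    S4    286
filter rows where price >= 215:
  customer store  price
5      Fay    S1    215
7      Zoe    S4    286
add column price_x4 = t['price'] * 4:
  customer store  price  price_x4
5      Fay    S1    215       860
7      Zoe    S4    286      1144
Hence 1144.

1144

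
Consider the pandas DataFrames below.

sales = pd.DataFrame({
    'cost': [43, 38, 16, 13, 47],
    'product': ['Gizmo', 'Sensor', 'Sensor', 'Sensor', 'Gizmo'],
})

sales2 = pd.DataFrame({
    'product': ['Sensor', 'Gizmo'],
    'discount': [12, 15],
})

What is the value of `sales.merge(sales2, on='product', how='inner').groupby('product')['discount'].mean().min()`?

12.0

merge on 'product' (how='inner') → 5 rows:
   cost product  discount
0    43   Gizmo        15
1    38  Sensor        12
2    16  Sensor        12
3    13  Sensor        12
4    47   Gizmo        15
group by product, mean of discount:
product
Gizmo     15.0
Sensor    12.0
Name: discount, dtype: float64
Taking the min of the resulting series gives 12.0.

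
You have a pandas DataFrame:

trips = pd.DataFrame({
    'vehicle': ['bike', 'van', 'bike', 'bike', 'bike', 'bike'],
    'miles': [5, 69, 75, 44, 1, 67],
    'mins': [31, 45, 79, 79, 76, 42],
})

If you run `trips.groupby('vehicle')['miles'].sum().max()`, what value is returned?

group by vehicle, sum of miles:
vehicle
bike    192
van      69
Name: miles, dtype: int64
Taking the max of the resulting series gives 192.

192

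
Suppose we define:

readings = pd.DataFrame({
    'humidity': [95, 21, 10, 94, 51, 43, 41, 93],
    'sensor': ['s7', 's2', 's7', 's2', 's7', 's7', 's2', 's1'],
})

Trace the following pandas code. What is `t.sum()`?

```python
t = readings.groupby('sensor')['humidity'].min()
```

124

group by sensor, min of humidity:
sensor
s1    93
s2    21
s7    10
Name: humidity, dtype: int64
Taking the sum of the resulting series gives 124.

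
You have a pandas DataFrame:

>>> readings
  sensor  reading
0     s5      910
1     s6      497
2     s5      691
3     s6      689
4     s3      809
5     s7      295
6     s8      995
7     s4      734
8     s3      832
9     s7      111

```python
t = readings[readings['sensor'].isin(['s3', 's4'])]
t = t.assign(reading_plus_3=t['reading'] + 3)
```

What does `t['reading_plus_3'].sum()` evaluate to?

2384

filter rows where sensor in ['s3', 's4']:
  sensor  reading
4     s3      809
7     s4      734
8     s3      832
add column reading_plus_3 = t['reading'] + 3:
  sensor  reading  reading_plus_3
4     s3      809             812
7     s4      734             737
8     s3      832             835
sum of column 'reading_plus_3' → 2384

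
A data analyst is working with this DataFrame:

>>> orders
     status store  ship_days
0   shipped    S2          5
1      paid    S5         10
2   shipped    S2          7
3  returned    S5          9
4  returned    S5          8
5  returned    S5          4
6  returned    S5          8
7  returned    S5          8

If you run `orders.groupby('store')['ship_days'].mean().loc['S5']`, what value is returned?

7.83333333333

group by store, mean of ship_days:
store
S2    6.000000
S5    7.833333
Name: ship_days, dtype: float64
value at index 'S5' → 7.83333333333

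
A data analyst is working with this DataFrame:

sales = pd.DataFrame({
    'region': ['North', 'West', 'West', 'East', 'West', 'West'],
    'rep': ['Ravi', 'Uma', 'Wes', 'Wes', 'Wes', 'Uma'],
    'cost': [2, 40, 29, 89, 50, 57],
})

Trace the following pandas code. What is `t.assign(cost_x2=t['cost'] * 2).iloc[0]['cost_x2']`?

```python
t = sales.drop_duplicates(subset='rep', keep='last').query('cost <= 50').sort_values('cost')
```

4

drop duplicate rep (keep=last):
  region   rep  cost
0  North  Ravi     2
4   West   Wes    50
5   West   Uma    57
filter rows where cost <= 50:
  region   rep  cost
0  North  Ravi     2
4   West   Wes    50
sort by cost:
  region   rep  cost
0  North  Ravi     2
4   West   Wes    50
add column cost_x2 = t['cost'] * 2:
  region   rep  cost  cost_x2
0  North  Ravi     2        4
4   West   Wes    50      100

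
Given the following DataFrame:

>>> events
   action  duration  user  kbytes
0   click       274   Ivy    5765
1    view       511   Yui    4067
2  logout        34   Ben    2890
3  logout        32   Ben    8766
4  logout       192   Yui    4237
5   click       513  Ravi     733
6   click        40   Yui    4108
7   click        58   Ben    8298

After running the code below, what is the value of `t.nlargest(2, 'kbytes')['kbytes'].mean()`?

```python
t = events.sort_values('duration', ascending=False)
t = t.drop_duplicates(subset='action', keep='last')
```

6437.0

sort by duration descending:
   action  duration  user  kbytes
5   click       513  Ravi     733
1    view       511   Yui    4067
0   click       274   Ivy    5765
4  logout       192   Yui    4237
7   click        58   Ben    8298
6   click        40   Yui    4108
2  logout        34   Ben    2890
3  logout        32   Ben    8766
drop duplicate action (keep=last):
   action  duration user  kbytes
1    view       511  Yui    4067
6   click        40  Yui    4108
3  logout        32  Ben    8766
take 2 rows with largest kbytes:
   action  duration user  kbytes
3  logout        32  Ben    8766
6   click        40  Yui    4108
Hence 6437.0.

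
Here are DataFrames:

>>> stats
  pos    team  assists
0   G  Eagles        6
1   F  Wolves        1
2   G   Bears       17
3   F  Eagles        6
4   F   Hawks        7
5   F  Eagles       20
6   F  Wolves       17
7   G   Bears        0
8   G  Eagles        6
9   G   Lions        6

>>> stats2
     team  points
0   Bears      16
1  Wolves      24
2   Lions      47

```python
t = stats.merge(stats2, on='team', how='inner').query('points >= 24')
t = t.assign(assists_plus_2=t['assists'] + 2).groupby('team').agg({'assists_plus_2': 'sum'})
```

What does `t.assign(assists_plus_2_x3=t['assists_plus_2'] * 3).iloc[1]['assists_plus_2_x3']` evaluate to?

merge on 'team' (how='inner') → 5 rows:
  pos    team  assists  points
0   F  Wolves        1      24
1   G   Bears       17      16
2   F  Wolves       17      24
3   G   Bears        0      16
4   G   Lions        6      47
filter rows where points >= 24:
  pos    team  assists  points
0   F  Wolves        1      24
2   F  Wolves       17      24
4   G   Lions        6      47
add column assists_plus_2 = t['assists'] + 2:
  pos    team  assists  points  assists_plus_2
0   F  Wolves        1      24               3
2   F  Wolves       17      24              19
4   G   Lions        6      47               8
group by team, sum of assists_plus_2:
        assists_plus_2
team                  
Lions                8
Wolves              22
add column assists_plus_2_x3 = t['assists_plus_2'] * 3:
        assists_plus_2  assists_plus_2_x3
team                                     
Lions                8                 24
Wolves              22                 66

66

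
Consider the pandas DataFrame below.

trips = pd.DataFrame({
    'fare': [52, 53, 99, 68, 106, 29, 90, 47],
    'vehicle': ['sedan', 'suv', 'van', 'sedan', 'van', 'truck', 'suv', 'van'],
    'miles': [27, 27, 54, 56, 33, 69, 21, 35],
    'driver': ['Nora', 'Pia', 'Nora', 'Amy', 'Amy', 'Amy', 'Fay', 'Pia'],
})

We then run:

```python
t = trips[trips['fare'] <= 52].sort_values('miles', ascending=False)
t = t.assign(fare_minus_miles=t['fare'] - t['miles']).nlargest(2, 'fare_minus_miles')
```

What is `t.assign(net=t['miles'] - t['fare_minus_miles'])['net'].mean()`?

filter rows where fare <= 52:
   fare vehicle  miles driver
0    52   sedan     27   Nora
5    29   truck     69    Amy
7    47     van     35    Pia
sort by miles descending:
   fare vehicle  miles driver
5    29   truck     69    Amy
7    47     van     35    Pia
0    52   sedan     27   Nora
add column fare_minus_miles = t['fare'] - t['miles']:
   fare vehicle  miles driver  fare_minus_miles
5    29   truck     69    Amy               -40
7    47     van     35    Pia                12
0    52   sedan     27   Nora                25
take 2 rows with largest fare_minus_miles:
   fare vehicle  miles driver  fare_minus_miles
0    52   sedan     27   Nora                25
7    47     van     35    Pia                12
add column net = t['miles'] - t['fare_minus_miles']:
   fare vehicle  miles driver  fare_minus_miles  net
0    52   sedan     27   Nora                25    2
7    47     van     35    Pia                12   23

12.5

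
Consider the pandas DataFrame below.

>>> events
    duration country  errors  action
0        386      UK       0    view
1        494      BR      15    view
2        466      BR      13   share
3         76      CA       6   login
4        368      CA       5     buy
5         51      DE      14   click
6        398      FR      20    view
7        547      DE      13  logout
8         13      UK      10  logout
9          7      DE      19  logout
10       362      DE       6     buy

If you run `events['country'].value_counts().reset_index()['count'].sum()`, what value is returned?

11

value_counts of country:
country
DE    4
UK    2
BR    2
CA    2
FR    1
Name: count, dtype: int64
reset_index():
  country  count
0      DE      4
1      UK      2
2      BR      2
3      CA      2
4      FR      1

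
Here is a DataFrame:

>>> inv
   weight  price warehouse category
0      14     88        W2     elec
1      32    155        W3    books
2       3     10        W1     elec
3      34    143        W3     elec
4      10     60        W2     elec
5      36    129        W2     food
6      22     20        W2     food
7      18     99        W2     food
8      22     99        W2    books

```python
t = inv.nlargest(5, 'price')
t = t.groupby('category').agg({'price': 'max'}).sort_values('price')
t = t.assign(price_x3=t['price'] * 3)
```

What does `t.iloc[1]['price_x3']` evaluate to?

429

take 5 rows with largest price:
   weight  price warehouse category
1      32    155        W3    books
3      34    143        W3     elec
5      36    129        W2     food
7      18     99        W2     food
8      22     99        W2    books
group by category, max of price:
          price
category       
books       155
elec        143
food        129
sort by price:
          price
category       
food        129
elec        143
books       155
add column price_x3 = t['price'] * 3:
          price  price_x3
category                 
food        129       387
elec        143       429
books       155       465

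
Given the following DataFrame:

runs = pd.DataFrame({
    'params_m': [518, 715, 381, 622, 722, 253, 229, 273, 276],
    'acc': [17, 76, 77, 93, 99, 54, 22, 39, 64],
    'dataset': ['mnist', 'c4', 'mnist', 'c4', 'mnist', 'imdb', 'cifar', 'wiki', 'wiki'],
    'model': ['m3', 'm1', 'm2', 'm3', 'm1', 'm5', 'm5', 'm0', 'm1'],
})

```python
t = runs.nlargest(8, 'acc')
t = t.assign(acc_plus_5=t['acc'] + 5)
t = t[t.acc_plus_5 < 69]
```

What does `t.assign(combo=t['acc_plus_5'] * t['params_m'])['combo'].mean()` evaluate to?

11040.6666667

take 8 rows with largest acc:
   params_m  acc dataset model
4       722   99   mnist    m1
3       622   93      c4    m3
2       381   77   mnist    m2
1       715   76      c4    m1
8       276   64    wiki    m1
5       253   54    imdb    m5
7       273   39    wiki    m0
6       229   22   cifar    m5
add column acc_plus_5 = t['acc'] + 5:
   params_m  acc dataset model  acc_plus_5
4       722   99   mnist    m1         104
3       622   93      c4    m3          98
2       381   77   mnist    m2          82
1       715   76      c4    m1          81
8       276   64    wiki    m1          69
5       253   54    imdb    m5          59
7       273   39    wiki    m0          44
6       229   22   cifar    m5          27
filter rows where acc_plus_5 < 69:
   params_m  acc dataset model  acc_plus_5
5       253   54    imdb    m5          59
7       273   39    wiki    m0          44
6       229   22   cifar    m5          27
add column combo = t['acc_plus_5'] * t['params_m']:
   params_m  acc dataset model  acc_plus_5  combo
5       253   54    imdb    m5          59  14927
7       273   39    wiki    m0          44  12012
6       229   22   cifar    m5          27   6183
The mean of column 'combo' is 11040.6666667.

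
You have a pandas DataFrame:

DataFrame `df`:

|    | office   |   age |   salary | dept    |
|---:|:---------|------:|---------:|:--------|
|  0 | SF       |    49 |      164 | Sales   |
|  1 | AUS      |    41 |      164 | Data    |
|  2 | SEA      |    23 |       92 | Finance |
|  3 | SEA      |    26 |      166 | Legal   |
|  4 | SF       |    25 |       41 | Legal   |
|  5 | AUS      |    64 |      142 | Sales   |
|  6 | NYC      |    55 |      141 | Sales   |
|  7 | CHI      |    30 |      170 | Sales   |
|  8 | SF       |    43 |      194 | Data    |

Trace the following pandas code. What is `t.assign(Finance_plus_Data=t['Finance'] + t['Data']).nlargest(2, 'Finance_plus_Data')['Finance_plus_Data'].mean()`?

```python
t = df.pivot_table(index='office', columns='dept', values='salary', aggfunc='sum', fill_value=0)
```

179.0

pivot: rows=office, cols=dept, sum(salary):
dept    Data  Finance  Legal  Sales
office                             
AUS      164        0      0    142
CHI        0        0      0    170
NYC        0        0      0    141
SEA        0       92    166      0
SF       194        0     41    164
add column Finance_plus_Data = t['Finance'] + t['Data']:
dept    Data  Finance  Legal  Sales  Finance_plus_Data
office                                                
AUS      164        0      0    142                164
CHI        0        0      0    170                  0
NYC        0        0      0    141                  0
SEA        0       92    166      0                 92
SF       194        0     41    164                194
take 2 rows with largest Finance_plus_Data:
dept    Data  Finance  Legal  Sales  Finance_plus_Data
office                                                
SF       194        0     41    164                194
AUS      164        0      0    142                164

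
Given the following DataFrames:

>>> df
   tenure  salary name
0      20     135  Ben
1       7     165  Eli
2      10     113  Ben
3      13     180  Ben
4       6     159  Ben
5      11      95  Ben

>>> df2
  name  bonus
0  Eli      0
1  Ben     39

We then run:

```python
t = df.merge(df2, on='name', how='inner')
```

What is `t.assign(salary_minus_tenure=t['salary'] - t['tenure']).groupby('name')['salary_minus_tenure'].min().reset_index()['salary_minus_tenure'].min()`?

merge on 'name' (how='inner') → 6 rows:
   tenure  salary name  bonus
0      20     135  Ben     39
1       7     165  Eli      0
2      10     113  Ben     39
3      13     180  Ben     39
4       6     159  Ben     39
5      11      95  Ben     39
add column salary_minus_tenure = t['salary'] - t['tenure']:
   tenure  salary name  bonus  salary_minus_tenure
0      20     135  Ben     39                  115
1       7     165  Eli      0                  158
2      10     113  Ben     39                  103
3      13     180  Ben     39                  167
4       6     159  Ben     39                  153
5      11      95  Ben     39                   84
group by name, min of salary_minus_tenure:
name
Ben     84
Eli    158
Name: salary_minus_tenure, dtype: int64
reset_index():
  name  salary_minus_tenure
0  Ben                   84
1  Eli                  158
Then the min of column 'salary_minus_tenure': 84

84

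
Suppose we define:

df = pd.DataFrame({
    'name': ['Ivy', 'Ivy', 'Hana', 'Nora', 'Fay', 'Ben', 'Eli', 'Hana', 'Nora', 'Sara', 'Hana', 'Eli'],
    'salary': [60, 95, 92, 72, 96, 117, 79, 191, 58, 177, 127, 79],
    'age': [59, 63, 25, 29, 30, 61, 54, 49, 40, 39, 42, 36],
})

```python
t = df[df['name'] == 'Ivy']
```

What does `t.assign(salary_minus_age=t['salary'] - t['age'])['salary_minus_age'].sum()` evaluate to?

33

filter rows where name == 'Ivy':
  name  salary  age
0  Ivy      60   59
1  Ivy      95   63
add column salary_minus_age = t['salary'] - t['age']:
  name  salary  age  salary_minus_age
0  Ivy      60   59                 1
1  Ivy      95   63                32
Taking the sum of column 'salary_minus_age' gives 33.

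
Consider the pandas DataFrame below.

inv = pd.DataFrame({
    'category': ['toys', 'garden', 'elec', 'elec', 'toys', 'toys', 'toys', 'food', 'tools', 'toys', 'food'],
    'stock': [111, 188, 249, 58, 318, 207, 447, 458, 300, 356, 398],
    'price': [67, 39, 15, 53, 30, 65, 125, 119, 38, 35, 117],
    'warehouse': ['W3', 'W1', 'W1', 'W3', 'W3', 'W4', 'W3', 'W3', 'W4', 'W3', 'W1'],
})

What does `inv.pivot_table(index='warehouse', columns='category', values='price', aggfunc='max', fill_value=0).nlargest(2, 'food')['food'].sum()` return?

pivot: rows=warehouse, cols=category, max(price):
category   elec  food  garden  tools  toys
warehouse                                 
W1           15   117      39      0     0
W3           53   119       0      0   125
W4            0     0       0     38    65
take 2 rows with largest food:
category   elec  food  garden  tools  toys
warehouse                                 
W3           53   119       0      0   125
W1           15   117      39      0     0
The sum of column 'food' is 236.

236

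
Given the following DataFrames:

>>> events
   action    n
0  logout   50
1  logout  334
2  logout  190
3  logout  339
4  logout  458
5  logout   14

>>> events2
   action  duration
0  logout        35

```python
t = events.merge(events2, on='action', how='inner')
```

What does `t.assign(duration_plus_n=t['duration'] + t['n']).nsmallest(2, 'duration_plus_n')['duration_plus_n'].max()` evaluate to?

merge on 'action' (how='inner') → 6 rows:
   action    n  duration
0  logout   50        35
1  logout  334        35
2  logout  190        35
3  logout  339        35
4  logout  458        35
5  logout   14        35
add column duration_plus_n = t['duration'] + t['n']:
   action    n  duration  duration_plus_n
0  logout   50        35               85
1  logout  334        35              369
2  logout  190        35              225
3  logout  339        35              374
4  logout  458        35              493
5  logout   14        35               49
take 2 rows with smallest duration_plus_n:
   action   n  duration  duration_plus_n
5  logout  14        35               49
0  logout  50        35               85
Reading off the max of column 'duration_plus_n', we get 85.

85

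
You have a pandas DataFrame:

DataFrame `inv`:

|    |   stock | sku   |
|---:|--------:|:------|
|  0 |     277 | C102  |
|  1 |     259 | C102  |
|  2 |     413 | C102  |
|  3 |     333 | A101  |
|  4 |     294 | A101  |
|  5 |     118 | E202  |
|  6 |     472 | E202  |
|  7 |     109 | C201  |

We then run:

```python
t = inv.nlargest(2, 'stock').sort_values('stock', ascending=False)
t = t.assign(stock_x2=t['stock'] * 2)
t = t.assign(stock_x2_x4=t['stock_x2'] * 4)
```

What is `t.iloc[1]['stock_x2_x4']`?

take 2 rows with largest stock:
   stock   sku
6    472  E202
2    413  C102
sort by stock descending:
   stock   sku
6    472  E202
2    413  C102
add column stock_x2 = t['stock'] * 2:
   stock   sku  stock_x2
6    472  E202       944
2    413  C102       826
add column stock_x2_x4 = t['stock_x2'] * 4:
   stock   sku  stock_x2  stock_x2_x4
6    472  E202       944         3776
2    413  C102       826         3304
Then the value at position 1, column 'stock_x2_x4': 3304

3304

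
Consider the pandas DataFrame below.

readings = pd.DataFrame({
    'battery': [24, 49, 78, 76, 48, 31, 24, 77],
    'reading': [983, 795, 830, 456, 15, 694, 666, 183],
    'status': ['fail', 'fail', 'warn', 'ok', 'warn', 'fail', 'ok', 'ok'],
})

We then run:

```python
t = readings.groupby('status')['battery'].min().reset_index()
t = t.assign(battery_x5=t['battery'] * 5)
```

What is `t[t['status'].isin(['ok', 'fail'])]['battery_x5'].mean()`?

group by status, min of battery:
status
fail    24
ok      24
warn    48
Name: battery, dtype: int64
reset_index():
  status  battery
0   fail       24
1     ok       24
2   warn       48
add column battery_x5 = t['battery'] * 5:
  status  battery  battery_x5
0   fail       24         120
1     ok       24         120
2   warn       48         240
filter rows where status in ['ok', 'fail']:
  status  battery  battery_x5
0   fail       24         120
1     ok       24         120

120.0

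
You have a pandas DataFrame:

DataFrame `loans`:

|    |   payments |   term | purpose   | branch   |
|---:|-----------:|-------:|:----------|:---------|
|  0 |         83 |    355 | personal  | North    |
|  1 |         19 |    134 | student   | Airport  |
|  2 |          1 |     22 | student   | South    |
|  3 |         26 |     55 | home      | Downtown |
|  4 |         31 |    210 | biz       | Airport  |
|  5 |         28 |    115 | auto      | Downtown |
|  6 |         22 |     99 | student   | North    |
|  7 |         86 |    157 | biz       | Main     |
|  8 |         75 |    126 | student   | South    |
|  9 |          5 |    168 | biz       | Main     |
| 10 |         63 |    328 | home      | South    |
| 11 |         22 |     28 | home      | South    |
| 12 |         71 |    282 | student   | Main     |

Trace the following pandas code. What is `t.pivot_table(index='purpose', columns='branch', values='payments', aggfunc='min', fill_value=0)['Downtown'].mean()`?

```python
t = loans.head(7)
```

take first 7 rows:
   payments  term   purpose    branch
0        83   355  personal     North
1        19   134   student   Airport
2         1    22   student     South
3        26    55      home  Downtown
4        31   210       biz   Airport
5        28   115      auto  Downtown
6        22    99   student     North
pivot: rows=purpose, cols=branch, min(payments):
branch    Airport  Downtown  North  South
purpose                                  
auto            0        28      0      0
biz            31         0      0      0
home            0        26      0      0
personal        0         0     83      0
student        19         0     22      1
So mean() = 10.8.

10.8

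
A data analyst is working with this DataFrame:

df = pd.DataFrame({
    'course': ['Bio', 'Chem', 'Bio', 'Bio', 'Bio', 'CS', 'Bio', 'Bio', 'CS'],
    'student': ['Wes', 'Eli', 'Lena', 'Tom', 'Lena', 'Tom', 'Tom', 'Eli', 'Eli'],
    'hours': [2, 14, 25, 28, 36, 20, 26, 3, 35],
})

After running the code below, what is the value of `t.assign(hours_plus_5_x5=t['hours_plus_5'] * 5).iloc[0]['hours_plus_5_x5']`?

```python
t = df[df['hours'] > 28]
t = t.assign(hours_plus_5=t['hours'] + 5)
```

filter rows where hours > 28:
  course student  hours
4    Bio    Lena     36
8     CS     Eli     35
add column hours_plus_5 = t['hours'] + 5:
  course student  hours  hours_plus_5
4    Bio    Lena     36            41
8     CS     Eli     35            40
add column hours_plus_5_x5 = t['hours_plus_5'] * 5:
  course student  hours  hours_plus_5  hours_plus_5_x5
4    Bio    Lena     36            41              205
8     CS     Eli     35            40              200
The value at position 0, column 'hours_plus_5_x5' is 205.

205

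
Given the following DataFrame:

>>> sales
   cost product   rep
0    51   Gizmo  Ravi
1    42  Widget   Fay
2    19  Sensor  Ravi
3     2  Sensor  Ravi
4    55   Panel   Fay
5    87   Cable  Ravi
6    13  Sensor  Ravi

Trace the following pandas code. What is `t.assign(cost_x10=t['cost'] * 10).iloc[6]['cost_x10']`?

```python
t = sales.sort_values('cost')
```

sort by cost:
   cost product   rep
3     2  Sensor  Ravi
6    13  Sensor  Ravi
2    19  Sensor  Ravi
1    42  Widget   Fay
0    51   Gizmo  Ravi
4    55   Panel   Fay
5    87   Cable  Ravi
add column cost_x10 = t['cost'] * 10:
   cost product   rep  cost_x10
3     2  Sensor  Ravi        20
6    13  Sensor  Ravi       130
2    19  Sensor  Ravi       190
1    42  Widget   Fay       420
0    51   Gizmo  Ravi       510
4    55   Panel   Fay       550
5    87   Cable  Ravi       870

870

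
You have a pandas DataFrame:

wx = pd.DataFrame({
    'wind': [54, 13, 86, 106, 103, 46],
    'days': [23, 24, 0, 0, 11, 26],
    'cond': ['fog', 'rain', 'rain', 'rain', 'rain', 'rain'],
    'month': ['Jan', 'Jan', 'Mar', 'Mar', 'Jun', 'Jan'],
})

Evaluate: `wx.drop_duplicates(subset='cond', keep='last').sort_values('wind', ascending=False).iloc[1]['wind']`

46

drop duplicate cond (keep=last):
   wind  days  cond month
0    54    23   fog   Jan
5    46    26  rain   Jan
sort by wind descending:
   wind  days  cond month
0    54    23   fog   Jan
5    46    26  rain   Jan
Reading off the value at position 1, column 'wind', we get 46.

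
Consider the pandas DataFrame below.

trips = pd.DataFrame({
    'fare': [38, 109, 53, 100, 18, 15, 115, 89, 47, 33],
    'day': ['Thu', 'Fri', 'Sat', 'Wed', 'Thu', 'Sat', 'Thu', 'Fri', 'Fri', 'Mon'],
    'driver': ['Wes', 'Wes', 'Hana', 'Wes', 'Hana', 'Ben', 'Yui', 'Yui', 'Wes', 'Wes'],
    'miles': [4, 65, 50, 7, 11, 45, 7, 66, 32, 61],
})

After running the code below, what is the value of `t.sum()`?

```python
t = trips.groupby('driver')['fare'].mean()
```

group by driver, mean of fare:
driver
Ben      15.0
Hana     35.5
Wes      65.4
Yui     102.0
Name: fare, dtype: float64
Reading off the sum of the resulting series, we get 217.9.

217.9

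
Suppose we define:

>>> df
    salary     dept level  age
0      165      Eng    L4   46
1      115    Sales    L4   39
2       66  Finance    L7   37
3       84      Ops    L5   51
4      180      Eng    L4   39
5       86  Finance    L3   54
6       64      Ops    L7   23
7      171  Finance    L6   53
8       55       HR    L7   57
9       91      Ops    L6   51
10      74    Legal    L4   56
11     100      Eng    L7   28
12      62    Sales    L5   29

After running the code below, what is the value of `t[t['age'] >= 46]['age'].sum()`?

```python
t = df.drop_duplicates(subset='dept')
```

drop duplicate dept (keep=first):
    salary     dept level  age
0      165      Eng    L4   46
1      115    Sales    L4   39
2       66  Finance    L7   37
3       84      Ops    L5   51
8       55       HR    L7   57
10      74    Legal    L4   56
filter rows where age >= 46:
    salary   dept level  age
0      165    Eng    L4   46
3       84    Ops    L5   51
8       55     HR    L7   57
10      74  Legal    L4   56
Hence 210.

210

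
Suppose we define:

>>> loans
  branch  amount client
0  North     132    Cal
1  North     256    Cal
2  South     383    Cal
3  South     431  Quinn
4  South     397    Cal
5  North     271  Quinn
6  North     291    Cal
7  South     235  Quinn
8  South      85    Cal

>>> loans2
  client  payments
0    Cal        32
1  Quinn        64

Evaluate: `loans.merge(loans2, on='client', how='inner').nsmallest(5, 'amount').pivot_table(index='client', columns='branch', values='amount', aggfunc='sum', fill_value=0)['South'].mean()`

merge on 'client' (how='inner') → 9 rows:
  branch  amount client  payments
0  North     132    Cal        32
1  North     256    Cal        32
2  South     383    Cal        32
3  South     431  Quinn        64
4  South     397    Cal        32
5  North     271  Quinn        64
6  North     291    Cal        32
7  South     235  Quinn        64
8  South      85    Cal        32
take 5 rows with smallest amount:
  branch  amount client  payments
8  South      85    Cal        32
0  North     132    Cal        32
7  South     235  Quinn        64
1  North     256    Cal        32
5  North     271  Quinn        64
pivot: rows=client, cols=branch, sum(amount):
branch  North  South
client              
Cal       388     85
Quinn     271    235

160.0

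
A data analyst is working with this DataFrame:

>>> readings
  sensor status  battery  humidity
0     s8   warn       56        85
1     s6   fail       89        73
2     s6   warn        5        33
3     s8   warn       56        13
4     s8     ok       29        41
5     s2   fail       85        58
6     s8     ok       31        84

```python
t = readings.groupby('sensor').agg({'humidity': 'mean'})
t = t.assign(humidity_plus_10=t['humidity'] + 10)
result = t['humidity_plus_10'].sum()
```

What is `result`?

196.75

group by sensor, mean of humidity:
        humidity
sensor          
s2         58.00
s6         53.00
s8         55.75
add column humidity_plus_10 = t['humidity'] + 10:
        humidity  humidity_plus_10
sensor                            
s2         58.00             68.00
s6         53.00             63.00
s8         55.75             65.75
Hence 196.75.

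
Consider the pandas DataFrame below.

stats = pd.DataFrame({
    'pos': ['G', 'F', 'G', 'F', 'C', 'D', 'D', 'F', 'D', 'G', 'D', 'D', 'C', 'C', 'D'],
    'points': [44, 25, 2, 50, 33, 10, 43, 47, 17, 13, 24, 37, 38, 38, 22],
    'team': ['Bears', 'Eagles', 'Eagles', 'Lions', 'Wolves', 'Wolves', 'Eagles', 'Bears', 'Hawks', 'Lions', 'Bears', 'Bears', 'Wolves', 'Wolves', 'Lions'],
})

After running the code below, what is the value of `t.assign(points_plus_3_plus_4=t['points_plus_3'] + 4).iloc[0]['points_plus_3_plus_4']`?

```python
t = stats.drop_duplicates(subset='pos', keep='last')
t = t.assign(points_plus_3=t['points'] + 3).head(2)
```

drop duplicate pos (keep=last):
   pos  points    team
7    F      47   Bears
9    G      13   Lions
13   C      38  Wolves
14   D      22   Lions
add column points_plus_3 = t['points'] + 3:
   pos  points    team  points_plus_3
7    F      47   Bears             50
9    G      13   Lions             16
13   C      38  Wolves             41
14   D      22   Lions             25
take first 2 rows:
  pos  points   team  points_plus_3
7   F      47  Bears             50
9   G      13  Lions             16
add column points_plus_3_plus_4 = t['points_plus_3'] + 4:
  pos  points   team  points_plus_3  points_plus_3_plus_4
7   F      47  Bears             50                    54
9   G      13  Lions             16                    20

54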